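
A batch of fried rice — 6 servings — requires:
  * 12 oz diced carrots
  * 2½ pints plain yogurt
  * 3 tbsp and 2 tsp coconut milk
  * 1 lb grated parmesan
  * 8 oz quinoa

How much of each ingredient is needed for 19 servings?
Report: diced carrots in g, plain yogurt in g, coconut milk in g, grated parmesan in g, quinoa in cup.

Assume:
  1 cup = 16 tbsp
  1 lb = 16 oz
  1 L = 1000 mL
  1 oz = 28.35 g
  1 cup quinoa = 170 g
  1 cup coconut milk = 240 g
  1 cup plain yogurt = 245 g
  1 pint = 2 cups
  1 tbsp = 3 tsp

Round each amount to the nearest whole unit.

diced carrots: 1077 g; plain yogurt: 3879 g; coconut milk: 174 g; grated parmesan: 1436 g; quinoa: 4 cup

Scaling factor: 19/6.
diced carrots: 12 oz × 19/6 × 28.35 g/oz ≈ 1077 g
plain yogurt: 2.5 pint × 19/6 × 2 cup/pint × 245 g/cup ≈ 3879 g
coconut milk: (3 tbsp + 2 tsp = 11/3 tbsp) × 19/6 ÷ 16 tbsp/cup × 240 g/cup ≈ 174 g
grated parmesan: 1 lb × 19/6 × 16 oz/lb × 28.35 g/oz ≈ 1436 g
quinoa: 8 oz × 19/6 × 28.35 g/oz ÷ 170 g/cup ≈ 4 cup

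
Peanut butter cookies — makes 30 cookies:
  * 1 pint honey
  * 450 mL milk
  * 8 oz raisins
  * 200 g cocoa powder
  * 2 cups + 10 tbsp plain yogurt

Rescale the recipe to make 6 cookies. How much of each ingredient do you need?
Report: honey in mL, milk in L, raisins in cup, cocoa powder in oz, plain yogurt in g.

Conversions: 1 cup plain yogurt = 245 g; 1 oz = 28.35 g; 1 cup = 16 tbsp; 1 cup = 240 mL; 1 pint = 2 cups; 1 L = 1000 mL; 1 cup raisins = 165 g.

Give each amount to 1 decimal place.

Scaling factor: 6/30 = 1/5 = 0.2.
honey: 1 pint × 1/5 × 2 cup/pint × 240 mL/cup = 96.0 mL
milk: 450 mL × 1/5 ÷ 1000 mL/L ≈ 0.1 L
raisins: 8 oz × 1/5 × 28.35 g/oz ÷ 165 g/cup ≈ 0.3 cup
cocoa powder: 200 g × 1/5 ÷ 28.35 g/oz ≈ 1.4 oz
plain yogurt: (2 cup + 10 tbsp = 2.625 cup) × 1/5 × 245 g/cup ≈ 128.6 g

honey: 96.0 mL; milk: 0.1 L; raisins: 0.3 cup; cocoa powder: 1.4 oz; plain yogurt: 128.6 g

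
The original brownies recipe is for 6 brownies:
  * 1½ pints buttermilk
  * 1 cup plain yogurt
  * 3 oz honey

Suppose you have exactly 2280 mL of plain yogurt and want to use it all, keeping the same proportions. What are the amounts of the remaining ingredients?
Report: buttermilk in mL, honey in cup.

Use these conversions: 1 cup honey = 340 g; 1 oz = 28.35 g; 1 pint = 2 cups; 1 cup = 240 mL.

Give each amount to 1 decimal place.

The original recipe has 240 mL of plain yogurt, so the scaling factor is 2280 ÷ 240 = 19/2 = 9.5.
buttermilk: 1.5 pint × 19/2 × 2 cup/pint × 240 mL/cup = 6840.0 mL
honey: 3 oz × 19/2 × 28.35 g/oz ÷ 340 g/cup ≈ 2.4 cup

buttermilk: 6840.0 mL; honey: 2.4 cup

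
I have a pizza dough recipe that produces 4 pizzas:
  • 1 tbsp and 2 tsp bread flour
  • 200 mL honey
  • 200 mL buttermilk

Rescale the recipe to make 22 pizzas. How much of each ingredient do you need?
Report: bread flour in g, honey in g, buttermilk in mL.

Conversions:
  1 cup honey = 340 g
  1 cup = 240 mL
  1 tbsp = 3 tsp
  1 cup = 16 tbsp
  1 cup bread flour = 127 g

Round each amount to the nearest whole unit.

bread flour: 73 g; honey: 1558 g; buttermilk: 1100 mL

Scaling factor: 22/4 = 11/2 = 5.5.
bread flour: (1 tbsp + 2 tsp = 5/3 tbsp) × 11/2 ÷ 16 tbsp/cup × 127 g/cup ≈ 73 g
honey: 200 mL × 11/2 ÷ 240 mL/cup × 340 g/cup ≈ 1558 g
buttermilk: 200 mL × 11/2 = 1100 mL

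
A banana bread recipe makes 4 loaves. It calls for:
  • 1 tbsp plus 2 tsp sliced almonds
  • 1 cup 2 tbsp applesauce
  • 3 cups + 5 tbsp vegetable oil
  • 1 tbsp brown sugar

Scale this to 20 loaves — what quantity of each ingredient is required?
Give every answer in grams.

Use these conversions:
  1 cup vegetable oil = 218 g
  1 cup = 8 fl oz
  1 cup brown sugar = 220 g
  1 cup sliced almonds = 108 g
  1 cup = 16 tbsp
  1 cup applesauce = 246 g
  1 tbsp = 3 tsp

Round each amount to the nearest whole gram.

sliced almonds: 56 g; applesauce: 1384 g; vegetable oil: 3611 g; brown sugar: 69 g

Scaling factor: 20/4 = 5.
sliced almonds: (1 tbsp + 2 tsp = 5/3 tbsp) × 5 ÷ 16 tbsp/cup × 108 g/cup ≈ 56 g
applesauce: (1 cup + 2 tbsp = 1.125 cup) × 5 × 246 g/cup ≈ 1384 g
vegetable oil: (3 cup + 5 tbsp = 3.3125 cup) × 5 × 218 g/cup ≈ 3611 g
brown sugar: 1 tbsp × 5 ÷ 16 tbsp/cup × 220 g/cup ≈ 69 g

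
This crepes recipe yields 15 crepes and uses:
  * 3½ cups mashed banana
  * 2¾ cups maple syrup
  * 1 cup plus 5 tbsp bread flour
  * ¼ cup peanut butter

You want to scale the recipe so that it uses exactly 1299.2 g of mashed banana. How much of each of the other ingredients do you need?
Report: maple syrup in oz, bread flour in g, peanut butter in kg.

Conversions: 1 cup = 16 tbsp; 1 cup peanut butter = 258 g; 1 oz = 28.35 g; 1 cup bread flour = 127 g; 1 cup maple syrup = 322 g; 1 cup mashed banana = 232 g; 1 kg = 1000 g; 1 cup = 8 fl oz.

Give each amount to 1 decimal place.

The original recipe has 812 g of mashed banana, so the scaling factor is 1299.2 ÷ 812 = 8/5 = 1.6.
maple syrup: 2.75 cup × 8/5 × 322 g/cup ÷ 28.35 g/oz ≈ 50.0 oz
bread flour: (1 cup + 5 tbsp = 1.3125 cup) × 8/5 × 127 g/cup = 266.7 g
peanut butter: 0.25 cup × 8/5 × 258 g/cup ÷ 1000 g/kg ≈ 0.1 kg

maple syrup: 50.0 oz; bread flour: 266.7 g; peanut butter: 0.1 kg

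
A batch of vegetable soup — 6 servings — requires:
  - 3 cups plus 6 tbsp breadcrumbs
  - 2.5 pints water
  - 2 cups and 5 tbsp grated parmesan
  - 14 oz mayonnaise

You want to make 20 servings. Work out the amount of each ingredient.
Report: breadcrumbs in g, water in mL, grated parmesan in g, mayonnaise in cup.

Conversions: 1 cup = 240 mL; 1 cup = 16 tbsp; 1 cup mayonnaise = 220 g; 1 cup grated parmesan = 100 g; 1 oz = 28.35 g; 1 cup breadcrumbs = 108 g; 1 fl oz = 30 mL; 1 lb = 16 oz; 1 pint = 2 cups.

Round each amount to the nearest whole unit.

breadcrumbs: 1215 g; water: 4000 mL; grated parmesan: 771 g; mayonnaise: 6 cup

Scaling factor: 20/6 = 10/3.
breadcrumbs: (3 cup + 6 tbsp = 3.375 cup) × 10/3 × 108 g/cup = 1215 g
water: 2.5 pint × 10/3 × 2 cup/pint × 240 mL/cup = 4000 mL
grated parmesan: (2 cup + 5 tbsp = 2.3125 cup) × 10/3 × 100 g/cup ≈ 771 g
mayonnaise: 14 oz × 10/3 × 28.35 g/oz ÷ 220 g/cup ≈ 6 cup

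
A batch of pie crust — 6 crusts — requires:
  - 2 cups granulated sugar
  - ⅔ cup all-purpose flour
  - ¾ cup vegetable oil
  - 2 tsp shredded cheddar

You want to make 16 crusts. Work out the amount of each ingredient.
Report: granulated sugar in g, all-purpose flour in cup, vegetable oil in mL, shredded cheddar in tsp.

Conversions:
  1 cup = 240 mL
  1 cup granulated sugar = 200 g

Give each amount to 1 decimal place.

granulated sugar: 1066.7 g; all-purpose flour: 1.8 cup; vegetable oil: 480.0 mL; shredded cheddar: 5.3 tsp

Scaling factor: 16/6 = 8/3.
granulated sugar: 2 cup × 8/3 × 200 g/cup ≈ 1066.7 g
all-purpose flour: 2/3 cup × 8/3 ≈ 1.8 cup
vegetable oil: 0.75 cup × 8/3 × 240 mL/cup = 480.0 mL
shredded cheddar: 2 tsp × 8/3 ≈ 5.3 tsp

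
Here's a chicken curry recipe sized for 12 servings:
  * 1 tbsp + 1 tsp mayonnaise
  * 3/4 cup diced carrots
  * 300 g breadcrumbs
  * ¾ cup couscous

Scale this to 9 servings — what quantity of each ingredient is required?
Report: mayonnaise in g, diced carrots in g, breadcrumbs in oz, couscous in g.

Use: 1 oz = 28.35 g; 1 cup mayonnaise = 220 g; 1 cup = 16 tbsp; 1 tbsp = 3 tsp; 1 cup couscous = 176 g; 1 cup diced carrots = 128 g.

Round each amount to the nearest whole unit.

Scaling factor: 9/12 = 3/4 = 0.75.
mayonnaise: (1 tbsp + 1 tsp = 4/3 tbsp) × 3/4 ÷ 16 tbsp/cup × 220 g/cup ≈ 14 g
diced carrots: 0.75 cup × 3/4 × 128 g/cup = 72 g
breadcrumbs: 300 g × 3/4 ÷ 28.35 g/oz ≈ 8 oz
couscous: 0.75 cup × 3/4 × 176 g/cup = 99 g

mayonnaise: 14 g; diced carrots: 72 g; breadcrumbs: 8 oz; couscous: 99 g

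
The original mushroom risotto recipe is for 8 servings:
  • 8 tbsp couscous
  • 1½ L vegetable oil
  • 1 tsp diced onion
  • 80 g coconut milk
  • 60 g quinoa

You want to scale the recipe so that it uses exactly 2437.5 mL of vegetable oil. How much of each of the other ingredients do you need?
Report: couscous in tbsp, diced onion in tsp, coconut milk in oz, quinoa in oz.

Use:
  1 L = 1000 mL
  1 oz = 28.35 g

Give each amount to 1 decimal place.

The original recipe has 1500 mL of vegetable oil, so the scaling factor is 2437.5 ÷ 1500 = 13/8 = 1.625.
couscous: 8 tbsp × 13/8 = 13.0 tbsp
diced onion: 1 tsp × 13/8 ≈ 1.6 tsp
coconut milk: 80 g × 13/8 ÷ 28.35 g/oz ≈ 4.6 oz
quinoa: 60 g × 13/8 ÷ 28.35 g/oz ≈ 3.4 oz

couscous: 13.0 tbsp; diced onion: 1.6 tsp; coconut milk: 4.6 oz; quinoa: 3.4 oz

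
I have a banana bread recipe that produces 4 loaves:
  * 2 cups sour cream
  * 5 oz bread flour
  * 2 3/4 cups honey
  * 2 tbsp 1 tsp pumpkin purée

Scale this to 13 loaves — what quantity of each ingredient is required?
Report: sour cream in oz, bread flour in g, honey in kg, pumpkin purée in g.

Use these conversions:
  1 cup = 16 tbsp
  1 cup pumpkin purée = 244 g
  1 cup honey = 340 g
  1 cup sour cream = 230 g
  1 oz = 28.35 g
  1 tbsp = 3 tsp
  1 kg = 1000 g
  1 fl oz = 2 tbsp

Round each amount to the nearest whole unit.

sour cream: 53 oz; bread flour: 461 g; honey: 3 kg; pumpkin purée: 116 g

Scaling factor: 13/4 = 3.25.
sour cream: 2 cup × 13/4 × 230 g/cup ÷ 28.35 g/oz ≈ 53 oz
bread flour: 5 oz × 13/4 × 28.35 g/oz ≈ 461 g
honey: 2.75 cup × 13/4 × 340 g/cup ÷ 1000 g/kg ≈ 3 kg
pumpkin purée: (2 tbsp + 1 tsp = 7/3 tbsp) × 13/4 ÷ 16 tbsp/cup × 244 g/cup ≈ 116 g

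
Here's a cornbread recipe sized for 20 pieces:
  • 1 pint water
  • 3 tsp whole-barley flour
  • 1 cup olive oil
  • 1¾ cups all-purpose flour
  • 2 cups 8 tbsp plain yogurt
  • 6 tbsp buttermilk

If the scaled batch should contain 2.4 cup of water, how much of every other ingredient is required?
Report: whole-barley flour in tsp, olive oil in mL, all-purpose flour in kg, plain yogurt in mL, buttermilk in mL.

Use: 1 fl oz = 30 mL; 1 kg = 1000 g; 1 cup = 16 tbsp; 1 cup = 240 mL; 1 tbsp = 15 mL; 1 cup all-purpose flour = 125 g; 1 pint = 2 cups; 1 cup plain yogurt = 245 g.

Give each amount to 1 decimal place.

whole-barley flour: 3.6 tsp; olive oil: 288.0 mL; all-purpose flour: 0.3 kg; plain yogurt: 720.0 mL; buttermilk: 108.0 mL

The original recipe has 2 cup of water, so the scaling factor is 2.4 ÷ 2 = 6/5 = 1.2.
whole-barley flour: 3 tsp × 6/5 = 3.6 tsp
olive oil: 1 cup × 6/5 × 240 mL/cup = 288.0 mL
all-purpose flour: 1.75 cup × 6/5 × 125 g/cup ÷ 1000 g/kg ≈ 0.3 kg
plain yogurt: (2 cup + 8 tbsp = 2.5 cup) × 6/5 × 240 mL/cup = 720.0 mL
buttermilk: 6 tbsp × 6/5 × 15 mL/tbsp = 108.0 mL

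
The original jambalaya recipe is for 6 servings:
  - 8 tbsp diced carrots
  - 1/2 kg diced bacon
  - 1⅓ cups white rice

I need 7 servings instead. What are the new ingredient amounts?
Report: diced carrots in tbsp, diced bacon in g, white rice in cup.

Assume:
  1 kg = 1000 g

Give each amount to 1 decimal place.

diced carrots: 9.3 tbsp; diced bacon: 583.3 g; white rice: 1.6 cup

Scaling factor: 7/6.
diced carrots: 8 tbsp × 7/6 ≈ 9.3 tbsp
diced bacon: 0.5 kg × 7/6 × 1000 g/kg ≈ 583.3 g
white rice: 4/3 cup × 7/6 ≈ 1.6 cup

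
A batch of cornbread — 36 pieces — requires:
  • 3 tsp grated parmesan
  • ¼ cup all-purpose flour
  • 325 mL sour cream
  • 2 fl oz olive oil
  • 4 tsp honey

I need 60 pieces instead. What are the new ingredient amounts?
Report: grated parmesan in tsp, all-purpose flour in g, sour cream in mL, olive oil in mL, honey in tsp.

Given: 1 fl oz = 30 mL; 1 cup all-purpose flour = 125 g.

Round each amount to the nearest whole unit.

Scaling factor: 60/36 = 5/3.
grated parmesan: 3 tsp × 5/3 = 5 tsp
all-purpose flour: 0.25 cup × 5/3 × 125 g/cup ≈ 52 g
sour cream: 325 mL × 5/3 ≈ 542 mL
olive oil: 2 fl oz × 5/3 × 30 mL/fl oz = 100 mL
honey: 4 tsp × 5/3 ≈ 7 tsp

grated parmesan: 5 tsp; all-purpose flour: 52 g; sour cream: 542 mL; olive oil: 100 mL; honey: 7 tsp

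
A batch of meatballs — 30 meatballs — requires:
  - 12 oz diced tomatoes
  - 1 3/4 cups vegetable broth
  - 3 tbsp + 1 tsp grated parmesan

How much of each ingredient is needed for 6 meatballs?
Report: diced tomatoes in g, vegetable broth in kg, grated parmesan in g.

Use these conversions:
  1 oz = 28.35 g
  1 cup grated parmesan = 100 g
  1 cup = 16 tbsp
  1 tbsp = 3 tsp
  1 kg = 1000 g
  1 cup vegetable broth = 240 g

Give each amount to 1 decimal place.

Scaling factor: 6/30 = 1/5 = 0.2.
diced tomatoes: 12 oz × 1/5 × 28.35 g/oz ≈ 68.0 g
vegetable broth: 1.75 cup × 1/5 × 240 g/cup ÷ 1000 g/kg ≈ 0.1 kg
grated parmesan: (3 tbsp + 1 tsp = 10/3 tbsp) × 1/5 ÷ 16 tbsp/cup × 100 g/cup ≈ 4.2 g

diced tomatoes: 68.0 g; vegetable broth: 0.1 kg; grated parmesan: 4.2 g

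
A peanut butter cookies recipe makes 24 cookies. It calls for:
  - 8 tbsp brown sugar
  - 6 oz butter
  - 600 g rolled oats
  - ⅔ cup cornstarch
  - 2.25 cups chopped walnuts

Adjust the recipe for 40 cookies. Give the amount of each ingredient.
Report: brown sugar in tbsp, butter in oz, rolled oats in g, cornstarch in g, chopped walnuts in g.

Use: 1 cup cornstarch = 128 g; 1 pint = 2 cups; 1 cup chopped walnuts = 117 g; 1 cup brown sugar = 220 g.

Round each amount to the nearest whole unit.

Scaling factor: 40/24 = 5/3.
brown sugar: 8 tbsp × 5/3 ≈ 13 tbsp
butter: 6 oz × 5/3 = 10 oz
rolled oats: 600 g × 5/3 = 1000 g
cornstarch: 2/3 cup × 5/3 × 128 g/cup ≈ 142 g
chopped walnuts: 2.25 cup × 5/3 × 117 g/cup ≈ 439 g

brown sugar: 13 tbsp; butter: 10 oz; rolled oats: 1000 g; cornstarch: 142 g; chopped walnuts: 439 g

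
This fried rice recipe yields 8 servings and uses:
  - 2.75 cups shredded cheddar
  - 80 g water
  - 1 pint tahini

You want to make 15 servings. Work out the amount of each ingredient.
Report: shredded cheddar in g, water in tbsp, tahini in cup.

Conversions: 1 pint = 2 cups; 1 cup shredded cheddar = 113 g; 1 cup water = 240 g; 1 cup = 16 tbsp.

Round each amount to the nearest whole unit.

Scaling factor: 15/8 = 1.875.
shredded cheddar: 2.75 cup × 15/8 × 113 g/cup ≈ 583 g
water: 80 g × 15/8 ÷ 240 g/cup × 16 tbsp/cup = 10 tbsp
tahini: 1 pint × 15/8 × 2 cup/pint ≈ 4 cup

shredded cheddar: 583 g; water: 10 tbsp; tahini: 4 cup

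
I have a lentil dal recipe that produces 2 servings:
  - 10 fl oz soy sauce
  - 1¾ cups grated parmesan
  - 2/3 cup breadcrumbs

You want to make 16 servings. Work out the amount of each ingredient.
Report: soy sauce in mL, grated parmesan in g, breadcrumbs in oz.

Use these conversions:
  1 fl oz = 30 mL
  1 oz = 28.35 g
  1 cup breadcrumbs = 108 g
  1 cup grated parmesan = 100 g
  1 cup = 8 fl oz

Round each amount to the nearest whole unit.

soy sauce: 2400 mL; grated parmesan: 1400 g; breadcrumbs: 20 oz

Scaling factor: 16/2 = 8.
soy sauce: 10 fl oz × 8 × 30 mL/fl oz = 2400 mL
grated parmesan: 1.75 cup × 8 × 100 g/cup = 1400 g
breadcrumbs: 2/3 cup × 8 × 108 g/cup ÷ 28.35 g/oz ≈ 20 oz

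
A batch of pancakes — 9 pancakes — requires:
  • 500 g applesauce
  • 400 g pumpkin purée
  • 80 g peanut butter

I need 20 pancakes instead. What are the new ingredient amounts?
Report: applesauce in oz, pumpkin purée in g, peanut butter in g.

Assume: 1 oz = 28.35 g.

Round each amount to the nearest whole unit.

Scaling factor: 20/9.
applesauce: 500 g × 20/9 ÷ 28.35 g/oz ≈ 39 oz
pumpkin purée: 400 g × 20/9 ≈ 889 g
peanut butter: 80 g × 20/9 ≈ 178 g

applesauce: 39 oz; pumpkin purée: 889 g; peanut butter: 178 g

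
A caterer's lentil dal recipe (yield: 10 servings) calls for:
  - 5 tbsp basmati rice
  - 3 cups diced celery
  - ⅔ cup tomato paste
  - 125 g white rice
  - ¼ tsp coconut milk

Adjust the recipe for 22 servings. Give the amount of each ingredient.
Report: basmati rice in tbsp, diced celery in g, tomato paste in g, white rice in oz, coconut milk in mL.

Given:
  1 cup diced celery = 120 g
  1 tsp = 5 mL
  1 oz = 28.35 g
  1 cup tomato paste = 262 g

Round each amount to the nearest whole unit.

basmati rice: 11 tbsp; diced celery: 792 g; tomato paste: 384 g; white rice: 10 oz; coconut milk: 3 mL

Scaling factor: 22/10 = 11/5 = 2.2.
basmati rice: 5 tbsp × 11/5 = 11 tbsp
diced celery: 3 cup × 11/5 × 120 g/cup = 792 g
tomato paste: 2/3 cup × 11/5 × 262 g/cup ≈ 384 g
white rice: 125 g × 11/5 ÷ 28.35 g/oz ≈ 10 oz
coconut milk: 0.25 tsp × 11/5 × 5 mL/tsp ≈ 3 mL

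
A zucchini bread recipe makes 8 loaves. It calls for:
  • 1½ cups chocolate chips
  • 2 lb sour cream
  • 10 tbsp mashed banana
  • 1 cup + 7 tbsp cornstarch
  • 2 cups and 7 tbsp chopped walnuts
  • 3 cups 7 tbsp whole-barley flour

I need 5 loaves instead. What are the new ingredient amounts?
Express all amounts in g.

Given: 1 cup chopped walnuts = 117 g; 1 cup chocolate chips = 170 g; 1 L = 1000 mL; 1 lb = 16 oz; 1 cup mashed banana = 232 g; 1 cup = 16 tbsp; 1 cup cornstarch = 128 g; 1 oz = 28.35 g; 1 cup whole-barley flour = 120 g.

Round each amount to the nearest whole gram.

chocolate chips: 159 g; sour cream: 567 g; mashed banana: 91 g; cornstarch: 115 g; chopped walnuts: 178 g; whole-barley flour: 258 g

Scaling factor: 5/8 = 0.625.
chocolate chips: 1.5 cup × 5/8 × 170 g/cup ≈ 159 g
sour cream: 2 lb × 5/8 × 16 oz/lb × 28.35 g/oz = 567 g
mashed banana: 10 tbsp × 5/8 ÷ 16 tbsp/cup × 232 g/cup ≈ 91 g
cornstarch: (1 cup + 7 tbsp = 1.4375 cup) × 5/8 × 128 g/cup = 115 g
chopped walnuts: (2 cup + 7 tbsp = 2.4375 cup) × 5/8 × 117 g/cup ≈ 178 g
whole-barley flour: (3 cup + 7 tbsp = 3.4375 cup) × 5/8 × 120 g/cup ≈ 258 g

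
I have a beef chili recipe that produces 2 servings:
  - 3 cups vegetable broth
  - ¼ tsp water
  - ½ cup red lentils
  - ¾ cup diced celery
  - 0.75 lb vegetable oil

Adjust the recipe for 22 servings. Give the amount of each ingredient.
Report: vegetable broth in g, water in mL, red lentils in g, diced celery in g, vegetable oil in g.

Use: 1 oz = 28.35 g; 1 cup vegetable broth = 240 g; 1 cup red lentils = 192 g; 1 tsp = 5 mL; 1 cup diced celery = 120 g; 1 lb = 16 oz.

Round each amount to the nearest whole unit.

Scaling factor: 22/2 = 11.
vegetable broth: 3 cup × 11 × 240 g/cup = 7920 g
water: 0.25 tsp × 11 × 5 mL/tsp ≈ 14 mL
red lentils: 0.5 cup × 11 × 192 g/cup = 1056 g
diced celery: 0.75 cup × 11 × 120 g/cup = 990 g
vegetable oil: 0.75 lb × 11 × 16 oz/lb × 28.35 g/oz ≈ 3742 g

vegetable broth: 7920 g; water: 14 mL; red lentils: 1056 g; diced celery: 990 g; vegetable oil: 3742 g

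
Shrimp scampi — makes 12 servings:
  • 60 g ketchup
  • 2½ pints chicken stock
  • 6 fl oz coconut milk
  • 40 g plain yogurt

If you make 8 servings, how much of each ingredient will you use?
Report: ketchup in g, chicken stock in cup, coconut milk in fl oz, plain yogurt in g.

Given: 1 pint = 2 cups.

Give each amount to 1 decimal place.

Scaling factor: 8/12 = 2/3.
ketchup: 60 g × 2/3 = 40.0 g
chicken stock: 2.5 pint × 2/3 × 2 cup/pint ≈ 3.3 cup
coconut milk: 6 fl oz × 2/3 = 4.0 fl oz
plain yogurt: 40 g × 2/3 ≈ 26.7 g

ketchup: 40.0 g; chicken stock: 3.3 cup; coconut milk: 4.0 fl oz; plain yogurt: 26.7 g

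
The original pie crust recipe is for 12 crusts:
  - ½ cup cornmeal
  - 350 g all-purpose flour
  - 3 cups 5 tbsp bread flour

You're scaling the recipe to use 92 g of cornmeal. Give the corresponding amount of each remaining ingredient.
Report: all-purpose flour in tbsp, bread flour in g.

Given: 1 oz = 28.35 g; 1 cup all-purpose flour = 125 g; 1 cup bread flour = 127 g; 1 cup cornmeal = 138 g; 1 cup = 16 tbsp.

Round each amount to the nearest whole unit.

The original recipe has 69 g of cornmeal, so the scaling factor is 92 ÷ 69 = 4/3.
all-purpose flour: 350 g × 4/3 ÷ 125 g/cup × 16 tbsp/cup ≈ 60 tbsp
bread flour: (3 cup + 5 tbsp = 3.3125 cup) × 4/3 × 127 g/cup ≈ 561 g

all-purpose flour: 60 tbsp; bread flour: 561 g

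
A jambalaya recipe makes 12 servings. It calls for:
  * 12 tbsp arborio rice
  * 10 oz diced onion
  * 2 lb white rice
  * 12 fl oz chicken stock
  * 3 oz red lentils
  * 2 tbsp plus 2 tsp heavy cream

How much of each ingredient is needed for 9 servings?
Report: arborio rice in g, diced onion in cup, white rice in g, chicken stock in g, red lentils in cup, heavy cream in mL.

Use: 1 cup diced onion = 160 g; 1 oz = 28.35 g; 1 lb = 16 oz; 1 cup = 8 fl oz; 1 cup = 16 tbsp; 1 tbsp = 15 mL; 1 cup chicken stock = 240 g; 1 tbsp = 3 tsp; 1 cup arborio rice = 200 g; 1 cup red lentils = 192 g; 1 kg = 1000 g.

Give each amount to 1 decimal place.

arborio rice: 112.5 g; diced onion: 1.3 cup; white rice: 680.4 g; chicken stock: 270.0 g; red lentils: 0.3 cup; heavy cream: 30.0 mL

Scaling factor: 9/12 = 3/4 = 0.75.
arborio rice: 12 tbsp × 3/4 ÷ 16 tbsp/cup × 200 g/cup = 112.5 g
diced onion: 10 oz × 3/4 × 28.35 g/oz ÷ 160 g/cup ≈ 1.3 cup
white rice: 2 lb × 3/4 × 16 oz/lb × 28.35 g/oz = 680.4 g
chicken stock: 12 fl oz × 3/4 ÷ 8 fl oz/cup × 240 g/cup = 270.0 g
red lentils: 3 oz × 3/4 × 28.35 g/oz ÷ 192 g/cup ≈ 0.3 cup
heavy cream: (2 tbsp + 2 tsp = 8/3 tbsp) × 3/4 × 15 mL/tbsp = 30.0 mL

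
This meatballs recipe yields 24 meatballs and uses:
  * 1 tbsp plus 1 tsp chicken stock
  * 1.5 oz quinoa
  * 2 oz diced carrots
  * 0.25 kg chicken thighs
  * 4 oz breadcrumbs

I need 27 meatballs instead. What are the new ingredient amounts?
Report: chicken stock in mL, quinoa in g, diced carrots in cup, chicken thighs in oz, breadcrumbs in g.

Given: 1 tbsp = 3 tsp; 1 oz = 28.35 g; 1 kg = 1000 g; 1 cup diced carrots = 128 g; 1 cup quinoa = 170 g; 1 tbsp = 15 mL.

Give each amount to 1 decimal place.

Scaling factor: 27/24 = 9/8 = 1.125.
chicken stock: (1 tbsp + 1 tsp = 4/3 tbsp) × 9/8 × 15 mL/tbsp = 22.5 mL
quinoa: 1.5 oz × 9/8 × 28.35 g/oz ≈ 47.8 g
diced carrots: 2 oz × 9/8 × 28.35 g/oz ÷ 128 g/cup ≈ 0.5 cup
chicken thighs: 0.25 kg × 9/8 × 1000 g/kg ÷ 28.35 g/oz ≈ 9.9 oz
breadcrumbs: 4 oz × 9/8 × 28.35 g/oz ≈ 127.6 g

chicken stock: 22.5 mL; quinoa: 47.8 g; diced carrots: 0.5 cup; chicken thighs: 9.9 oz; breadcrumbs: 127.6 g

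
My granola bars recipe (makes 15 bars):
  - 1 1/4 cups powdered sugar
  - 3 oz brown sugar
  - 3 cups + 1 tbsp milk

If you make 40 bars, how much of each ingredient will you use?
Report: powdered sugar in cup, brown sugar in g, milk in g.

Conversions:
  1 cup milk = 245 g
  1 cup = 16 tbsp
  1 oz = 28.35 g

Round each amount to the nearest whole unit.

powdered sugar: 3 cup; brown sugar: 227 g; milk: 2001 g

Scaling factor: 40/15 = 8/3.
powdered sugar: 1.25 cup × 8/3 ≈ 3 cup
brown sugar: 3 oz × 8/3 × 28.35 g/oz ≈ 227 g
milk: (3 cup + 1 tbsp = 3.0625 cup) × 8/3 × 245 g/cup ≈ 2001 g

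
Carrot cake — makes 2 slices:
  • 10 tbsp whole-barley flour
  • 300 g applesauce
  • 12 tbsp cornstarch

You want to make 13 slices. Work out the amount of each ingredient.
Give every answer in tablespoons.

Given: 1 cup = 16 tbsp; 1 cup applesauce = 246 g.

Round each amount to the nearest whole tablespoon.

Scaling factor: 13/2 = 6.5.
whole-barley flour: 10 tbsp × 13/2 = 65 tbsp
applesauce: 300 g × 13/2 ÷ 246 g/cup × 16 tbsp/cup ≈ 127 tbsp
cornstarch: 12 tbsp × 13/2 = 78 tbsp

whole-barley flour: 65 tbsp; applesauce: 127 tbsp; cornstarch: 78 tbsp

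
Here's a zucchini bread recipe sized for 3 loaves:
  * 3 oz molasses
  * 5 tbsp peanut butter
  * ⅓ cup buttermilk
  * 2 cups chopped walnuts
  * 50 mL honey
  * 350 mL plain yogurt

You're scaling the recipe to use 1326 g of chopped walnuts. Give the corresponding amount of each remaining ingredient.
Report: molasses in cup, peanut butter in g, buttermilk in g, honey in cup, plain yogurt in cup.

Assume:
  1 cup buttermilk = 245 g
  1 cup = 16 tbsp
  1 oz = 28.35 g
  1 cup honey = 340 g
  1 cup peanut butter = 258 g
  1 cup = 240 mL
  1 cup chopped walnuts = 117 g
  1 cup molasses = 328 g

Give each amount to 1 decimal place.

The original recipe has 234 g of chopped walnuts, so the scaling factor is 1326 ÷ 234 = 17/3.
molasses: 3 oz × 17/3 × 28.35 g/oz ÷ 328 g/cup ≈ 1.5 cup
peanut butter: 5 tbsp × 17/3 ÷ 16 tbsp/cup × 258 g/cup ≈ 456.9 g
buttermilk: 1/3 cup × 17/3 × 245 g/cup ≈ 462.8 g
honey: 50 mL × 17/3 ÷ 240 mL/cup ≈ 1.2 cup
plain yogurt: 350 mL × 17/3 ÷ 240 mL/cup ≈ 8.3 cup

molasses: 1.5 cup; peanut butter: 456.9 g; buttermilk: 462.8 g; honey: 1.2 cup; plain yogurt: 8.3 cup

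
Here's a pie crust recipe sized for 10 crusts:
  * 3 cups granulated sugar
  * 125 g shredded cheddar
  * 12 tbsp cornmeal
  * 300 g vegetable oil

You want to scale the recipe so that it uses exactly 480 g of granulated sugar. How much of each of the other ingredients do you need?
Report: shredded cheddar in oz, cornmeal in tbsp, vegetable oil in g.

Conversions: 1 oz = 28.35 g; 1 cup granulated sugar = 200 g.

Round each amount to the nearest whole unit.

The original recipe has 600 g of granulated sugar, so the scaling factor is 480 ÷ 600 = 4/5 = 0.8.
shredded cheddar: 125 g × 4/5 ÷ 28.35 g/oz ≈ 4 oz
cornmeal: 12 tbsp × 4/5 ≈ 10 tbsp
vegetable oil: 300 g × 4/5 = 240 g

shredded cheddar: 4 oz; cornmeal: 10 tbsp; vegetable oil: 240 g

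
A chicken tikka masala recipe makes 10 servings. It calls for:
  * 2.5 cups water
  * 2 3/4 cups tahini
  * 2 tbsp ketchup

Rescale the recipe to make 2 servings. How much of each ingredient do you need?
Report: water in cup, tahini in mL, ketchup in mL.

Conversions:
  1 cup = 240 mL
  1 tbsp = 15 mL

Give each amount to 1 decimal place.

Scaling factor: 2/10 = 1/5 = 0.2.
water: 2.5 cup × 1/5 = 0.5 cup
tahini: 2.75 cup × 1/5 × 240 mL/cup = 132.0 mL
ketchup: 2 tbsp × 1/5 × 15 mL/tbsp = 6.0 mL

water: 0.5 cup; tahini: 132.0 mL; ketchup: 6.0 mL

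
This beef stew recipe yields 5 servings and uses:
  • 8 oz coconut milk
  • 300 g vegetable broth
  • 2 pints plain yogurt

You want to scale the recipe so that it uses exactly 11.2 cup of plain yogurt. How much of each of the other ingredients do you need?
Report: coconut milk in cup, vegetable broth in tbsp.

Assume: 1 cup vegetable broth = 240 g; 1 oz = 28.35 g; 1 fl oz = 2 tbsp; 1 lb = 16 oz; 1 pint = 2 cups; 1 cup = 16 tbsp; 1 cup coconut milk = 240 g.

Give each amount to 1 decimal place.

The original recipe has 4 cup of plain yogurt, so the scaling factor is 11.2 ÷ 4 = 14/5 = 2.8.
coconut milk: 8 oz × 14/5 × 28.35 g/oz ÷ 240 g/cup ≈ 2.6 cup
vegetable broth: 300 g × 14/5 ÷ 240 g/cup × 16 tbsp/cup = 56.0 tbsp

coconut milk: 2.6 cup; vegetable broth: 56.0 tbsp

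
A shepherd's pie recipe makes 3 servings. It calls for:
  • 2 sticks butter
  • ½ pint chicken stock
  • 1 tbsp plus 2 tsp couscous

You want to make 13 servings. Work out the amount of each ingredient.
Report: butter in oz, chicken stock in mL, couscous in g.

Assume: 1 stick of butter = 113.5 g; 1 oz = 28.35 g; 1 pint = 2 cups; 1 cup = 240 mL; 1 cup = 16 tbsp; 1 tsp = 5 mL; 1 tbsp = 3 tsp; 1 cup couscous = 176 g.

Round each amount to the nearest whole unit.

butter: 35 oz; chicken stock: 1040 mL; couscous: 79 g

Scaling factor: 13/3.
butter: 2 stick × 13/3 × 113.5 g/stick ÷ 28.35 g/oz ≈ 35 oz
chicken stock: 0.5 pint × 13/3 × 2 cup/pint × 240 mL/cup = 1040 mL
couscous: (1 tbsp + 2 tsp = 5/3 tbsp) × 13/3 ÷ 16 tbsp/cup × 176 g/cup ≈ 79 g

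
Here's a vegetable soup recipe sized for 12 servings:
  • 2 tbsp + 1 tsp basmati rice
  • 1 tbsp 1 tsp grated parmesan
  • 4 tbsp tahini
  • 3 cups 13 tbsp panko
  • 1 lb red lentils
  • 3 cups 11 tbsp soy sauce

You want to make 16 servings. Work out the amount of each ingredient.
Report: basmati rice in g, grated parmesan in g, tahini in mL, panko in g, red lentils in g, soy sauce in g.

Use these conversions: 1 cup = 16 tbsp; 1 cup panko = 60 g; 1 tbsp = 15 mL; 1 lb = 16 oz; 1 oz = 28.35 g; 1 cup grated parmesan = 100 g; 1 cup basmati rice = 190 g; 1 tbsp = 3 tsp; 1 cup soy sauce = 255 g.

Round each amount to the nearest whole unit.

Scaling factor: 16/12 = 4/3.
basmati rice: (2 tbsp + 1 tsp = 7/3 tbsp) × 4/3 ÷ 16 tbsp/cup × 190 g/cup ≈ 37 g
grated parmesan: (1 tbsp + 1 tsp = 4/3 tbsp) × 4/3 ÷ 16 tbsp/cup × 100 g/cup ≈ 11 g
tahini: 4 tbsp × 4/3 × 15 mL/tbsp = 80 mL
panko: (3 cup + 13 tbsp = 3.8125 cup) × 4/3 × 60 g/cup = 305 g
red lentils: 1 lb × 4/3 × 16 oz/lb × 28.35 g/oz ≈ 605 g
soy sauce: (3 cup + 11 tbsp = 3.6875 cup) × 4/3 × 255 g/cup ≈ 1254 g

basmati rice: 37 g; grated parmesan: 11 g; tahini: 80 mL; panko: 305 g; red lentils: 605 g; soy sauce: 1254 g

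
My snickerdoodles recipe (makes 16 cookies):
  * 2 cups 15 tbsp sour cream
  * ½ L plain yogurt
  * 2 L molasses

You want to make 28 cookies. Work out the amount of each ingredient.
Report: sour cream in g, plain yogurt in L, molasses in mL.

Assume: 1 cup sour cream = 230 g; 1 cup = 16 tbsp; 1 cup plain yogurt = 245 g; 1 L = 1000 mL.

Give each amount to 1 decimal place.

Scaling factor: 28/16 = 7/4 = 1.75.
sour cream: (2 cup + 15 tbsp = 2.9375 cup) × 7/4 × 230 g/cup ≈ 1182.3 g
plain yogurt: 0.5 L × 7/4 ≈ 0.9 L
molasses: 2 L × 7/4 × 1000 mL/L = 3500.0 mL

sour cream: 1182.3 g; plain yogurt: 0.9 L; molasses: 3500.0 mL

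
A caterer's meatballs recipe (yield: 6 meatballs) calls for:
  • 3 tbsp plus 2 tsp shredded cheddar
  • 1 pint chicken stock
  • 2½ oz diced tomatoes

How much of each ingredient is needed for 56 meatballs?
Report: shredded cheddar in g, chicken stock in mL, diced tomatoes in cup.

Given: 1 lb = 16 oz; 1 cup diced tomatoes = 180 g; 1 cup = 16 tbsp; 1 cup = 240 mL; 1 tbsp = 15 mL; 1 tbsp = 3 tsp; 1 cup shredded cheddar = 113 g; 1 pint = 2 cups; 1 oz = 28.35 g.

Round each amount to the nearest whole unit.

shredded cheddar: 242 g; chicken stock: 4480 mL; diced tomatoes: 4 cup

Scaling factor: 56/6 = 28/3.
shredded cheddar: (3 tbsp + 2 tsp = 11/3 tbsp) × 28/3 ÷ 16 tbsp/cup × 113 g/cup ≈ 242 g
chicken stock: 1 pint × 28/3 × 2 cup/pint × 240 mL/cup = 4480 mL
diced tomatoes: 2.5 oz × 28/3 × 28.35 g/oz ÷ 180 g/cup ≈ 4 cup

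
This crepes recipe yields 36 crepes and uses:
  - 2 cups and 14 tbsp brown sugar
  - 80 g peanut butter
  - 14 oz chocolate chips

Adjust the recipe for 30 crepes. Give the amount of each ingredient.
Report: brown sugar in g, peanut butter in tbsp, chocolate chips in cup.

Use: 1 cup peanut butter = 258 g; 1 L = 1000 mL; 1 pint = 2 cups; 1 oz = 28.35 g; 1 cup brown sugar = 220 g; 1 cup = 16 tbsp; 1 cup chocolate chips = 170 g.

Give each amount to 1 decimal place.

brown sugar: 527.1 g; peanut butter: 4.1 tbsp; chocolate chips: 1.9 cup

Scaling factor: 30/36 = 5/6.
brown sugar: (2 cup + 14 tbsp = 2.875 cup) × 5/6 × 220 g/cup ≈ 527.1 g
peanut butter: 80 g × 5/6 ÷ 258 g/cup × 16 tbsp/cup ≈ 4.1 tbsp
chocolate chips: 14 oz × 5/6 × 28.35 g/oz ÷ 170 g/cup ≈ 1.9 cup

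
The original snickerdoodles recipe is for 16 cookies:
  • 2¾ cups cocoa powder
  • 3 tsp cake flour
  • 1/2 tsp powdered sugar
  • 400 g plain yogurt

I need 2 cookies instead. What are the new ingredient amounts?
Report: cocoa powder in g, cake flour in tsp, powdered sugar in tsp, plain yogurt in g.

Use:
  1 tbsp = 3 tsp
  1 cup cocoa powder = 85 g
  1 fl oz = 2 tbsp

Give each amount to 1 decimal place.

Scaling factor: 2/16 = 1/8 = 0.125.
cocoa powder: 2.75 cup × 1/8 × 85 g/cup ≈ 29.2 g
cake flour: 3 tsp × 1/8 ≈ 0.4 tsp
powdered sugar: 0.5 tsp × 1/8 ≈ 0.1 tsp
plain yogurt: 400 g × 1/8 = 50.0 g

cocoa powder: 29.2 g; cake flour: 0.4 tsp; powdered sugar: 0.1 tsp; plain yogurt: 50.0 g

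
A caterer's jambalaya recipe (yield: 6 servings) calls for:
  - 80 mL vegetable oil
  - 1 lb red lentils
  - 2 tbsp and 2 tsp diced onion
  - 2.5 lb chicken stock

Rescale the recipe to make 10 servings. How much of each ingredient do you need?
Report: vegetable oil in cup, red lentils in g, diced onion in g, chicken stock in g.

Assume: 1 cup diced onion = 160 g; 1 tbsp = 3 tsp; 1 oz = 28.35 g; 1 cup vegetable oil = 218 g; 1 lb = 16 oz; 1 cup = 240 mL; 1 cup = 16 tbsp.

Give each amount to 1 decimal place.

vegetable oil: 0.6 cup; red lentils: 756.0 g; diced onion: 44.4 g; chicken stock: 1890.0 g

Scaling factor: 10/6 = 5/3.
vegetable oil: 80 mL × 5/3 ÷ 240 mL/cup ≈ 0.6 cup
red lentils: 1 lb × 5/3 × 16 oz/lb × 28.35 g/oz = 756.0 g
diced onion: (2 tbsp + 2 tsp = 8/3 tbsp) × 5/3 ÷ 16 tbsp/cup × 160 g/cup ≈ 44.4 g
chicken stock: 2.5 lb × 5/3 × 16 oz/lb × 28.35 g/oz = 1890.0 g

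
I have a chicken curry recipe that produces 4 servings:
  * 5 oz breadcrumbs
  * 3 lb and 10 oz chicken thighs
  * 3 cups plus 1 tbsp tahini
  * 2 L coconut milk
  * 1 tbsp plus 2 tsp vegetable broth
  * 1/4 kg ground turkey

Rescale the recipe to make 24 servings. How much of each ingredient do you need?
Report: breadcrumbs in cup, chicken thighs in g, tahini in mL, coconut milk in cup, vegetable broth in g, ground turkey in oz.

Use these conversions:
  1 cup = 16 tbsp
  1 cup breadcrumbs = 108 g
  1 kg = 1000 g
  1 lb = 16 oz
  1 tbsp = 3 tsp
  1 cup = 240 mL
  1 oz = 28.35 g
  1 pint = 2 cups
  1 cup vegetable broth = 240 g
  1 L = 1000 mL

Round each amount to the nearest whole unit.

Scaling factor: 24/4 = 6.
breadcrumbs: 5 oz × 6 × 28.35 g/oz ÷ 108 g/cup ≈ 8 cup
chicken thighs: (3 lb + 10 oz = 3.625 lb) × 6 × 16 oz/lb × 28.35 g/oz ≈ 9866 g
tahini: (3 cup + 1 tbsp = 3.0625 cup) × 6 × 240 mL/cup = 4410 mL
coconut milk: 2 L × 6 × 1000 mL/L ÷ 240 mL/cup = 50 cup
vegetable broth: (1 tbsp + 2 tsp = 5/3 tbsp) × 6 ÷ 16 tbsp/cup × 240 g/cup = 150 g
ground turkey: 0.25 kg × 6 × 1000 g/kg ÷ 28.35 g/oz ≈ 53 oz

breadcrumbs: 8 cup; chicken thighs: 9866 g; tahini: 4410 mL; coconut milk: 50 cup; vegetable broth: 150 g; ground turkey: 53 oz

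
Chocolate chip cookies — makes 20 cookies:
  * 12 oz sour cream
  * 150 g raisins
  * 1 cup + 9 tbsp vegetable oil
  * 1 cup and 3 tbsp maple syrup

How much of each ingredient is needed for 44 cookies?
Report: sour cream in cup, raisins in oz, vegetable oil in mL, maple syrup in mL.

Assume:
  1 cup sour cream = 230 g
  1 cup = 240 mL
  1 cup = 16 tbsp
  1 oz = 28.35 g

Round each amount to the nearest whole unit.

Scaling factor: 44/20 = 11/5 = 2.2.
sour cream: 12 oz × 11/5 × 28.35 g/oz ÷ 230 g/cup ≈ 3 cup
raisins: 150 g × 11/5 ÷ 28.35 g/oz ≈ 12 oz
vegetable oil: (1 cup + 9 tbsp = 1.5625 cup) × 11/5 × 240 mL/cup = 825 mL
maple syrup: (1 cup + 3 tbsp = 1.1875 cup) × 11/5 × 240 mL/cup = 627 mL

sour cream: 3 cup; raisins: 12 oz; vegetable oil: 825 mL; maple syrup: 627 mL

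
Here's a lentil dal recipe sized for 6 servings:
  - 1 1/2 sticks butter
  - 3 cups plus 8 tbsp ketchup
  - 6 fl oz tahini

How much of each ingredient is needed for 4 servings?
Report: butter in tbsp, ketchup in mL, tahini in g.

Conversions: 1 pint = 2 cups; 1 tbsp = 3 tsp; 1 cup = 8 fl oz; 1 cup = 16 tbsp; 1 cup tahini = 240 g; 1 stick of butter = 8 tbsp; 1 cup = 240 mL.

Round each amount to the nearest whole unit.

butter: 8 tbsp; ketchup: 560 mL; tahini: 120 g

Scaling factor: 4/6 = 2/3.
butter: 1.5 stick × 2/3 × 8 tbsp/stick = 8 tbsp
ketchup: (3 cup + 8 tbsp = 3.5 cup) × 2/3 × 240 mL/cup = 560 mL
tahini: 6 fl oz × 2/3 ÷ 8 fl oz/cup × 240 g/cup = 120 g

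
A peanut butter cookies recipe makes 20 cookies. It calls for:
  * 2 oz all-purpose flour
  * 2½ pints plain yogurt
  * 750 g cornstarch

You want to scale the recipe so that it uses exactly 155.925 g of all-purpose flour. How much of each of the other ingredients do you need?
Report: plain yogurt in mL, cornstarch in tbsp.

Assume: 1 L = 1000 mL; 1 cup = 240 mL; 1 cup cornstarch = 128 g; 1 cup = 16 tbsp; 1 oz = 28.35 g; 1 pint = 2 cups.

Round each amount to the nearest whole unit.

The original recipe has 56.7 g of all-purpose flour, so the scaling factor is 155.925 ÷ 56.7 = 11/4 = 2.75.
plain yogurt: 2.5 pint × 11/4 × 2 cup/pint × 240 mL/cup = 3300 mL
cornstarch: 750 g × 11/4 ÷ 128 g/cup × 16 tbsp/cup ≈ 258 tbsp

plain yogurt: 3300 mL; cornstarch: 258 tbsp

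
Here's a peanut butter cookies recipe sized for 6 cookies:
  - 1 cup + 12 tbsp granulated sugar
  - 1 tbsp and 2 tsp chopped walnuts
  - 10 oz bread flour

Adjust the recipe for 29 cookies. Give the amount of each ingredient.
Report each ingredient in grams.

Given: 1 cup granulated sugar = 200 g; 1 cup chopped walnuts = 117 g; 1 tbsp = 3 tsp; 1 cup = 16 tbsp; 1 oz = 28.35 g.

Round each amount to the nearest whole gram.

granulated sugar: 1692 g; chopped walnuts: 59 g; bread flour: 1370 g

Scaling factor: 29/6.
granulated sugar: (1 cup + 12 tbsp = 1.75 cup) × 29/6 × 200 g/cup ≈ 1692 g
chopped walnuts: (1 tbsp + 2 tsp = 5/3 tbsp) × 29/6 ÷ 16 tbsp/cup × 117 g/cup ≈ 59 g
bread flour: 10 oz × 29/6 × 28.35 g/oz ≈ 1370 g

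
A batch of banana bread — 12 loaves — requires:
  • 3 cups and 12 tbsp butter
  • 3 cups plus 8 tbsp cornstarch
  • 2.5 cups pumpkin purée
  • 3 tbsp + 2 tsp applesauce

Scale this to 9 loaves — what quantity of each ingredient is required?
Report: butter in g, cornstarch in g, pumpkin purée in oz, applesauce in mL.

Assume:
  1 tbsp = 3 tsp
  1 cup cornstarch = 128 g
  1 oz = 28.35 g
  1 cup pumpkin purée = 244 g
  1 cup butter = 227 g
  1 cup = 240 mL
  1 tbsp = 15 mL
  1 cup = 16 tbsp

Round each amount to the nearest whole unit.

butter: 638 g; cornstarch: 336 g; pumpkin purée: 16 oz; applesauce: 41 mL

Scaling factor: 9/12 = 3/4 = 0.75.
butter: (3 cup + 12 tbsp = 3.75 cup) × 3/4 × 227 g/cup ≈ 638 g
cornstarch: (3 cup + 8 tbsp = 3.5 cup) × 3/4 × 128 g/cup = 336 g
pumpkin purée: 2.5 cup × 3/4 × 244 g/cup ÷ 28.35 g/oz ≈ 16 oz
applesauce: (3 tbsp + 2 tsp = 11/3 tbsp) × 3/4 × 15 mL/tbsp ≈ 41 mL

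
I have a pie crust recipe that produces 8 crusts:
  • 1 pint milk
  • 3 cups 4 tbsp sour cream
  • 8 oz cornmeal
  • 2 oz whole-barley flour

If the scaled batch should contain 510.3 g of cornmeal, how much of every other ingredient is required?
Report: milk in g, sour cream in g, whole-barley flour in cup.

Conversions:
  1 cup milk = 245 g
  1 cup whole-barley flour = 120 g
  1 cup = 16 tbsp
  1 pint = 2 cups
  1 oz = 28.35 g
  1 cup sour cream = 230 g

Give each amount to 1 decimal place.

The original recipe has 226.8 g of cornmeal, so the scaling factor is 510.3 ÷ 226.8 = 9/4 = 2.25.
milk: 1 pint × 9/4 × 2 cup/pint × 245 g/cup = 1102.5 g
sour cream: (3 cup + 4 tbsp = 3.25 cup) × 9/4 × 230 g/cup ≈ 1681.9 g
whole-barley flour: 2 oz × 9/4 × 28.35 g/oz ÷ 120 g/cup ≈ 1.1 cup

milk: 1102.5 g; sour cream: 1681.9 g; whole-barley flour: 1.1 cup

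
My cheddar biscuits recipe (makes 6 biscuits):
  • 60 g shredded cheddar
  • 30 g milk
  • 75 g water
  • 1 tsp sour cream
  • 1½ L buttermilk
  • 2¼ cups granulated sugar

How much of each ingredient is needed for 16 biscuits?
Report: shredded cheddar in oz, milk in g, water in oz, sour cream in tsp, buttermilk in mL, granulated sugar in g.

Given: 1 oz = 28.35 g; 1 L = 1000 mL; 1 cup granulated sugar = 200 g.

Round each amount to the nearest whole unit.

shredded cheddar: 6 oz; milk: 80 g; water: 7 oz; sour cream: 3 tsp; buttermilk: 4000 mL; granulated sugar: 1200 g

Scaling factor: 16/6 = 8/3.
shredded cheddar: 60 g × 8/3 ÷ 28.35 g/oz ≈ 6 oz
milk: 30 g × 8/3 = 80 g
water: 75 g × 8/3 ÷ 28.35 g/oz ≈ 7 oz
sour cream: 1 tsp × 8/3 ≈ 3 tsp
buttermilk: 1.5 L × 8/3 × 1000 mL/L = 4000 mL
granulated sugar: 2.25 cup × 8/3 × 200 g/cup = 1200 g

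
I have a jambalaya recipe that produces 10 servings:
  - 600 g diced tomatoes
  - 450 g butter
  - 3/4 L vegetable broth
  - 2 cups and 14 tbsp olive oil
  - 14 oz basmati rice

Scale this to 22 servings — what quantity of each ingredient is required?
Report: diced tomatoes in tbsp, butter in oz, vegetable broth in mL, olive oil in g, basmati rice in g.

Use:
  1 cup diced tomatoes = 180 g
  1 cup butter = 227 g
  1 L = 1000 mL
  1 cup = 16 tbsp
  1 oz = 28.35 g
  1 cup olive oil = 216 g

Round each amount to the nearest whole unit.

Scaling factor: 22/10 = 11/5 = 2.2.
diced tomatoes: 600 g × 11/5 ÷ 180 g/cup × 16 tbsp/cup ≈ 117 tbsp
butter: 450 g × 11/5 ÷ 28.35 g/oz ≈ 35 oz
vegetable broth: 0.75 L × 11/5 × 1000 mL/L = 1650 mL
olive oil: (2 cup + 14 tbsp = 2.875 cup) × 11/5 × 216 g/cup ≈ 1366 g
basmati rice: 14 oz × 11/5 × 28.35 g/oz ≈ 873 g

diced tomatoes: 117 tbsp; butter: 35 oz; vegetable broth: 1650 mL; olive oil: 1366 g; basmati rice: 873 g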